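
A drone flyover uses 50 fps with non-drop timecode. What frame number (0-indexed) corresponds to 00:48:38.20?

frame 145920

Total seconds to the label: (0 × 3600 + 48 × 60 + 38) = 2918.
Frame index = 2918 × 50 + 20 = 145920.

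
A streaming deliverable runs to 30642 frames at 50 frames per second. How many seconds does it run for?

612.84 seconds

Running time = 30642 / (50) = 612.84 s.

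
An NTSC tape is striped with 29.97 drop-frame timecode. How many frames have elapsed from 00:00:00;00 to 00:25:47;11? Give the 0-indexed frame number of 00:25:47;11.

As if non-drop at 30 labels/s: (0 × 3600 + 25 × 60 + 47) × 30 + 11 = 46421.
Minute boundaries passed: 25; those not divisible by 10: 25 − 2 = 23; dropped labels = 2 × 23 = 46.
Actual frame index = 46421 − 46 = 46375.

46375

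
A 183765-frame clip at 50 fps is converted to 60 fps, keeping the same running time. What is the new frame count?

220518 frames

Frames at target rate = 183765 × (60) / (50) = 220518.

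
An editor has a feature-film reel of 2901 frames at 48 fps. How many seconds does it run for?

60.4375 seconds

Running time = 2901 / (48) = 60.4375 s.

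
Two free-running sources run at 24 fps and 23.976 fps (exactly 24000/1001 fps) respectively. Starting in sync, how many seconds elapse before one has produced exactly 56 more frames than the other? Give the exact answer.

The gap grows by |24000/1001 − 24| = 24/1001 frames per second.
Time for a 56-frame gap: 56 ÷ (24/1001) = 7007/3 s.

7007/3 seconds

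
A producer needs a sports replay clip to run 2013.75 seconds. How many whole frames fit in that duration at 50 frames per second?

Frames = 2013.75 × 50 = 201375/2 ≈ 100687.5000.
Complete frames: 100687.

100687 frames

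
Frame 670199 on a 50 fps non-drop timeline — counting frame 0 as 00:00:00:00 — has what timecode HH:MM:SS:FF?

670199 ÷ 50 = 13403 full seconds, remainder 49 frames.
13403 s = 3 h 43 min 23 s.
Timecode: 03:43:23:49.

03:43:23:49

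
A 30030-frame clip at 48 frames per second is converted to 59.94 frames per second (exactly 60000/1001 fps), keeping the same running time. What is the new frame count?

Target frames = source frames × (target rate / source rate) = 30030 × (60000/1001)/(48) = 30030 × 1250/1001 = 37500.

37500 frames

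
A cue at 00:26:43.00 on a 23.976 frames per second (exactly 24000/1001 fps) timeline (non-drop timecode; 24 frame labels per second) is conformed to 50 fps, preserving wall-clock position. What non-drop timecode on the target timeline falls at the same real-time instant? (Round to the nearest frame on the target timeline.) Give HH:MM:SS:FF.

Source frame index: (0×3600 + 26×60 + 43) × 24 + 0 = 38472.
Real time: 38472 / (24000/1001) = 1604603/1000 s.
Target frame: (1604603/1000) × (50) = 1604603/20 ≈ 80230.150 → 80230.
At 50 labels/s: frame 80230 → 00:26:44:30.

00:26:44:30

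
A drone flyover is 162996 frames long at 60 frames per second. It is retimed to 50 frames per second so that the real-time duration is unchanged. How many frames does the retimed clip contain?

135830 frames

Target frames = source frames × (target rate / source rate) = 162996 × (50)/(60) = 162996 × 5/6 = 135830.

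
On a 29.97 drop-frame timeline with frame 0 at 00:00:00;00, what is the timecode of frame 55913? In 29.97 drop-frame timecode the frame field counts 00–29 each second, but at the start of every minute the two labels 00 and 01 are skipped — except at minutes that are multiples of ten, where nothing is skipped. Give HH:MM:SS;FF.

00:31:05;19

Ten DF minutes hold 17982 frames, so frame 55913 lies in block 3 (frames 53946–71927) with 1967 frames into that block.
The block's first minute is 1800 frames and the rest 1798 each; 1967 frames reaches minute 1, so 3 × 18 + 1 × 2 = 56 labels have been skipped so far.
Adding those back, label number 55913 + 56 = 55969 at 30 labels/s is 1865 s + 19 f = 0 h 31 min 5 s frame 19, i.e. 00:31:05;19.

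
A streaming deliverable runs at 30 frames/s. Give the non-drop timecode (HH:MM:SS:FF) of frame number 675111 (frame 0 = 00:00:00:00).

06:15:03:21

675111 ÷ 30 = 22503 full seconds, remainder 21 frames.
22503 s = 6 h 15 min 3 s.
Timecode: 06:15:03:21.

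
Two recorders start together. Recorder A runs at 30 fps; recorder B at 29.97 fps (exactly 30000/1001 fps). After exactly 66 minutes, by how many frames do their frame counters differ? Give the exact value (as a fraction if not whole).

66 min = 3960 s.
A emits 30 × 3960 = 118800 frames; B emits 30000/1001 × 3960 = 10800000/91.
Difference = 10800/91 frames (≈ 118.6813); B is behind A.

10800/91 frames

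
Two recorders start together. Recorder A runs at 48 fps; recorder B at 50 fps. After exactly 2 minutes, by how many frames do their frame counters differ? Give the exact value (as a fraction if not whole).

2 min = 120 s.
A emits 48 × 120 = 5760 frames; B emits 50 × 120 = 6000.
Difference = 240 frames; B is ahead of A.

240 frames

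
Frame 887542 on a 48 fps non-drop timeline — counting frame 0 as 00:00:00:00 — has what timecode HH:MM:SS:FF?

05:08:10:22

887542 ÷ 48 = 18490 full seconds, remainder 22 frames.
18490 s = 5 h 8 min 10 s.
Timecode: 05:08:10:22.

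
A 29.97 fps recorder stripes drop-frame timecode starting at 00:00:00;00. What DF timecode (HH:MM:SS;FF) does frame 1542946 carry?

14:18:03;02

Ten DF minutes hold 17982 frames, so frame 1542946 lies in block 85 (frames 1528470–1546451) with 14476 frames into that block.
The block's first minute is 1800 frames and the rest 1798 each; 14476 frames reaches minute 8, so 85 × 18 + 8 × 2 = 1546 labels have been skipped so far.
Adding those back, label number 1542946 + 1546 = 1544492 at 30 labels/s is 51483 s + 2 f = 14 h 18 min 3 s frame 2, i.e. 14:18:03;02.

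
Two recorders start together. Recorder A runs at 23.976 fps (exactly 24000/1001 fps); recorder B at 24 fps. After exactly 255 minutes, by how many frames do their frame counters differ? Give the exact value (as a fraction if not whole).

367200/1001 frames

255 min = 15300 s.
A emits 24000/1001 × 15300 = 367200000/1001 frames; B emits 24 × 15300 = 367200.
Difference = 367200/1001 frames (≈ 366.8332); B is ahead of A.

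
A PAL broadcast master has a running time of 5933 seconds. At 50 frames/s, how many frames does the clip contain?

Frames = 5933 × 50 = 296650.

296650 frames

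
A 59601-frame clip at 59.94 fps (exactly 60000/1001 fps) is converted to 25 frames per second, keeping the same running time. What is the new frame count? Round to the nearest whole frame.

Frames at target rate = 59601 × (25) / (60000/1001) = 19886867/800 ≈ 24858.584.
Nearest whole frame: 24859.

24859 frames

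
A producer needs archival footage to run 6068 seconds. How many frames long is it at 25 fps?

Frames = 6068 × 25 = 151700.

151700 frames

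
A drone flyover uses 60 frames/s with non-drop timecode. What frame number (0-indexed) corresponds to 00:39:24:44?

141884

Total seconds to the label: (0 × 3600 + 39 × 60 + 24) = 2364.
Frame index = 2364 × 60 + 44 = 141884.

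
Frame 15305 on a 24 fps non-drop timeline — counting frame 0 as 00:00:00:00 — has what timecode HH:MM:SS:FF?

00:10:37:17

15305 ÷ 24 = 637 full seconds, remainder 17 frames.
637 s = 0 h 10 min 37 s.
Timecode: 00:10:37:17.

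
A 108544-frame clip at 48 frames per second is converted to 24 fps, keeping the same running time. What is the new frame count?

Target frames = source frames × (target rate / source rate) = 108544 × (24)/(48) = 108544 × 1/2 = 54272.

54272 frames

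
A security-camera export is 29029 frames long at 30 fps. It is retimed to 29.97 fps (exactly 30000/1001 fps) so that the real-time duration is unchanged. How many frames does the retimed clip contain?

Target frames = source frames × (target rate / source rate) = 29029 × (30000/1001)/(30) = 29029 × 1000/1001 = 29000.

29000 frames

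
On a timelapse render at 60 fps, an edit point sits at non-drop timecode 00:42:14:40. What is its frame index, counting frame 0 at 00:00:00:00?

Total seconds to the label: (0 × 3600 + 42 × 60 + 14) = 2534.
Frame index = 2534 × 60 + 40 = 152080.

frame 152080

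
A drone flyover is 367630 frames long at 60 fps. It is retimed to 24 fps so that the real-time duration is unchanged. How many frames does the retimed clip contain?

Target frames = source frames × (target rate / source rate) = 367630 × (24)/(60) = 367630 × 2/5 = 147052.

147052 frames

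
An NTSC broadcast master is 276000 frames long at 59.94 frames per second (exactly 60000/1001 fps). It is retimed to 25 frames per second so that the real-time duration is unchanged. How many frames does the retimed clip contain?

Target frames = source frames × (target rate / source rate) = 276000 × (25)/(60000/1001) = 276000 × 1001/2400 = 115115.

115115 frames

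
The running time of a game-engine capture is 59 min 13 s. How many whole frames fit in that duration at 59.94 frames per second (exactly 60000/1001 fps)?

212967 frames

59 min 13 s = 3553 s.
Frames = 3553 × 60000/1001 = 19380000/91 ≈ 212967.0330.
Complete frames: 212967.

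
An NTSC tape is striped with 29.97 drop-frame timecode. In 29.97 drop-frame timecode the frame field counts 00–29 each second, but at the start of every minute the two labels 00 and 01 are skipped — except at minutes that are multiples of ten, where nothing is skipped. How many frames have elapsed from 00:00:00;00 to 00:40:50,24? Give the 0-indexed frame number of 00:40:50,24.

Complete 10-minute blocks: 4, each 17982 frames → 71928.
Remaining 0 whole minutes in the current block: 0 frames.
Within the current minute: 50 × 30 + 24 = 1524. Total = 71928 + 0 + 1524 = 73452.

73452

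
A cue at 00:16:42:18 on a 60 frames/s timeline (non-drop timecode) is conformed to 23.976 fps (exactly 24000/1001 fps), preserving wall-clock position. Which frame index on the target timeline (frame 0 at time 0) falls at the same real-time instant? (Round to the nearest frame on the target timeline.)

Source frame index: (0×3600 + 16×60 + 42) × 60 + 18 = 60138.
Real time: 60138 / (60) = 10023/10 s.
Target frame: (10023/10) × (24000/1001) = 1850400/77 ≈ 24031.169 → 24031.

frame 24031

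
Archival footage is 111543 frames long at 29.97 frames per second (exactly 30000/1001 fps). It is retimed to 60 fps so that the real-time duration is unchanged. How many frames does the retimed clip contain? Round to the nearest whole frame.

223309 frames

Frames at target rate = 111543 × (60) / (30000/1001) = 111654543/500 ≈ 223309.086.
Nearest whole frame: 223309.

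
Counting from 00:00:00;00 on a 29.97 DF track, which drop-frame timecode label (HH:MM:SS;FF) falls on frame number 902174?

Each 10-minute DF block holds 10 × 60 × 30 − 9 × 2 = 17982 frames. 902174 ÷ 17982 → 50 full blocks, remainder 3074.
Within the partial block the first minute is 1800 frames and each further minute 1798, so 1 further minute boundary passed. Total skipped labels = 18 × 50 + 2 × 1 = 902.
Non-drop label index = 902174 + 902 = 903076; at 30 labels/s that is 08:21:42:16, i.e. DF 08:21:42;16.

08:21:42;16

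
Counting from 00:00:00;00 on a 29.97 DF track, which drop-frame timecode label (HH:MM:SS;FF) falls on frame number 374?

Ten DF minutes hold 17982 frames, so frame 374 lies in block 0 (frames 0–17981) with 374 frames into that block.
The block's first minute is 1800 frames and the rest 1798 each; 374 frames reaches minute 0, so 0 × 18 + 0 × 2 = 0 labels have been skipped so far.
Adding those back, label number 374 + 0 = 374 at 30 labels/s is 12 s + 14 f = 0 h 0 min 12 s frame 14, i.e. 00:00:12;14.

00:00:12;14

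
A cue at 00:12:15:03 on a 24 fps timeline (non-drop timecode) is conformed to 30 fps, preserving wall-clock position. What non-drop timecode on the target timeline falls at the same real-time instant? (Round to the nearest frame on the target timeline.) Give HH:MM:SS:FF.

00:12:15:04

Source frame index: (0×3600 + 12×60 + 15) × 24 + 3 = 17643.
Real time: 17643 / (24) = 5881/8 s.
Target frame: (5881/8) × (30) = 88215/4 ≈ 22053.750 → 22054.
At 30 labels/s: frame 22054 → 00:12:15:04.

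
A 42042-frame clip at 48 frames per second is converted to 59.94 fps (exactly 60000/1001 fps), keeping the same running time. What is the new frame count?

52500 frames

Target frames = source frames × (target rate / source rate) = 42042 × (60000/1001)/(48) = 42042 × 1250/1001 = 52500.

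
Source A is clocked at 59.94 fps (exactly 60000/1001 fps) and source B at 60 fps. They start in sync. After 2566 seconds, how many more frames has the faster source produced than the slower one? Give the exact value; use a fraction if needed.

153960/1001 frames

A emits 60000/1001 × 2566 = 153960000/1001 frames; B emits 60 × 2566 = 153960.
Difference = 153960/1001 frames (≈ 153.8062); B is ahead of A.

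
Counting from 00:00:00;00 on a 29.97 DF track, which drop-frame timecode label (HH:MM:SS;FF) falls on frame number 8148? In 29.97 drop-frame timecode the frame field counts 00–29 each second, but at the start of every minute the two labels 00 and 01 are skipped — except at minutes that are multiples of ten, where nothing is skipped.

00:04:31;26

Each 10-minute DF block holds 10 × 60 × 30 − 9 × 2 = 17982 frames. 8148 ÷ 17982 → 0 full blocks, remainder 8148.
Within the partial block the first minute is 1800 frames and each further minute 1798, so 4 further minute boundaries passed. Total skipped labels = 18 × 0 + 2 × 4 = 8.
Non-drop label index = 8148 + 8 = 8156; at 30 labels/s that is 00:04:31:26, i.e. DF 00:04:31;26.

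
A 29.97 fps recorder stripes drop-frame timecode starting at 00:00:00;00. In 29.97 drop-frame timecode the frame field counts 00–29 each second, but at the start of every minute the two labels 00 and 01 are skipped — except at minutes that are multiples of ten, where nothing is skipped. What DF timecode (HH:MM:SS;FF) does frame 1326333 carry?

12:17:35;11

Ten DF minutes hold 17982 frames, so frame 1326333 lies in block 73 (frames 1312686–1330667) with 13647 frames into that block.
The block's first minute is 1800 frames and the rest 1798 each; 13647 frames reaches minute 7, so 73 × 18 + 7 × 2 = 1328 labels have been skipped so far.
Adding those back, label number 1326333 + 1328 = 1327661 at 30 labels/s is 44255 s + 11 f = 12 h 17 min 35 s frame 11, i.e. 12:17:35;11.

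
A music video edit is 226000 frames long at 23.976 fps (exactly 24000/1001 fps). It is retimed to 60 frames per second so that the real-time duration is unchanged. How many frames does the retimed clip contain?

Target frames = source frames × (target rate / source rate) = 226000 × (60)/(24000/1001) = 226000 × 1001/400 = 565565.

565565 frames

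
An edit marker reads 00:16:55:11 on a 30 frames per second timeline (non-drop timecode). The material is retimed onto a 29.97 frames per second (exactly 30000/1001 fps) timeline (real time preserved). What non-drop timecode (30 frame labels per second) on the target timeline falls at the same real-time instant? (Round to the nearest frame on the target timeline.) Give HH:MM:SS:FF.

Source frame index: (0×3600 + 16×60 + 55) × 30 + 11 = 30461.
Real time: 30461 / (30) = 30461/30 s.
Target frame: (30461/30) × (30000/1001) = 30461000/1001 ≈ 30430.569 → 30431.
At 30 labels/s: frame 30431 → 00:16:54:11.

00:16:54:11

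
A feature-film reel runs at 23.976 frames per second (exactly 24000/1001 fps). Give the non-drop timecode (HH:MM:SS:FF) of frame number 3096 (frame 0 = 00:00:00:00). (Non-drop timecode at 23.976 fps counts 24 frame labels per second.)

00:02:09:00

3096 ÷ 24 = 129 full seconds, remainder 0 frames.
129 s = 0 h 2 min 9 s.
Timecode: 00:02:09:00.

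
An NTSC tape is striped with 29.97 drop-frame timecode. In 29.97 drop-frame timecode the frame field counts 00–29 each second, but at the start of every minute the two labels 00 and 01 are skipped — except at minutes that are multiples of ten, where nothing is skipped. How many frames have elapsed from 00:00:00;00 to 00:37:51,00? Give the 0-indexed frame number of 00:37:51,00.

68062

Complete 10-minute blocks: 3, each 17982 frames → 53946.
Remaining 7 whole minutes in the current block: 1800 + 6 × 1798 = 12588 frames.
Within the current minute: 51 × 30 + 0 − 2 = 1528 (labels ;00/;01 skipped at this minute). Total = 53946 + 12588 + 1528 = 68062.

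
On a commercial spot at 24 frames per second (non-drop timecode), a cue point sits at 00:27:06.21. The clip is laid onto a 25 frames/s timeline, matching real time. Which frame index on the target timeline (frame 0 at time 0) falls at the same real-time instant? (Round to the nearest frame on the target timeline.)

Source frame index: (0×3600 + 27×60 + 6) × 24 + 21 = 39045.
Real time: 39045 / (24) = 13015/8 s.
Target frame: (13015/8) × (25) = 325375/8 ≈ 40671.875 → 40672.

frame 40672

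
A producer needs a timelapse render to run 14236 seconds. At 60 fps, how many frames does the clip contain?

Frames = 14236 × 60 = 854160.

854160 frames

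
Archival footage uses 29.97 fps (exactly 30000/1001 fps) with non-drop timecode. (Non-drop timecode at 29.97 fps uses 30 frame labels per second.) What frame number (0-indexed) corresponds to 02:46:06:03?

frame 298983

Total seconds to the label: (2 × 3600 + 46 × 60 + 6) = 9966.
Frame index = 9966 × 30 + 3 = 298983.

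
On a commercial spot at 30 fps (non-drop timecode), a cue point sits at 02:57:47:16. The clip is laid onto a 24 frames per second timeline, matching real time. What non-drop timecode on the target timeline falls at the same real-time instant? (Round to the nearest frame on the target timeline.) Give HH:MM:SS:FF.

Source frame index: (2×3600 + 57×60 + 47) × 30 + 16 = 320026.
Real time: 320026 / (30) = 160013/15 s.
Target frame: (160013/15) × (24) = 1280104/5 ≈ 256020.800 → 256021.
At 24 labels/s: frame 256021 → 02:57:47:13.

02:57:47:13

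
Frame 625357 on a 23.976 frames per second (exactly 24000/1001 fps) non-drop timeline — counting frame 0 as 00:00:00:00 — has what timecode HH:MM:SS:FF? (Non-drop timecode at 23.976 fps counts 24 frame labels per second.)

07:14:16:13

625357 ÷ 24 = 26056 full seconds, remainder 13 frames.
26056 s = 7 h 14 min 16 s.
Timecode: 07:14:16:13.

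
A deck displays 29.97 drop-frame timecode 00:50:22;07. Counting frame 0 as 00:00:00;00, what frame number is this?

As if non-drop at 30 labels/s: (0 × 3600 + 50 × 60 + 22) × 30 + 7 = 90667.
Minute boundaries passed: 50; those not divisible by 10: 50 − 5 = 45; dropped labels = 2 × 45 = 90.
Actual frame index = 90667 − 90 = 90577.

90577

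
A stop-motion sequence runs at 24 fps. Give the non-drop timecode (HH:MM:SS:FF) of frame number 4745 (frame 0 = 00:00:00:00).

4745 ÷ 24 = 197 full seconds, remainder 17 frames.
197 s = 0 h 3 min 17 s.
Timecode: 00:03:17:17.

00:03:17:17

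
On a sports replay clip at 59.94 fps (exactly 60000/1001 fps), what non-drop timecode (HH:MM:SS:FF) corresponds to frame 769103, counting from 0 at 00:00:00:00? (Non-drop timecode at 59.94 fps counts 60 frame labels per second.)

769103 ÷ 60 = 12818 full seconds, remainder 23 frames.
12818 s = 3 h 33 min 38 s.
Timecode: 03:33:38:23.

03:33:38:23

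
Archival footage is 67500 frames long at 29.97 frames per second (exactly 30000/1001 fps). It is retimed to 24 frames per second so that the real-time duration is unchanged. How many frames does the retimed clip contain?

54054 frames

Target frames = source frames × (target rate / source rate) = 67500 × (24)/(30000/1001) = 67500 × 1001/1250 = 54054.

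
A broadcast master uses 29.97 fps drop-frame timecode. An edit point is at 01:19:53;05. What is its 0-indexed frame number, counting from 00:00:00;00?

As if non-drop at 30 labels/s: (1 × 3600 + 19 × 60 + 53) × 30 + 5 = 143795.
Minute boundaries passed: 79; those not divisible by 10: 79 − 7 = 72; dropped labels = 2 × 72 = 144.
Actual frame index = 143795 − 144 = 143651.

143651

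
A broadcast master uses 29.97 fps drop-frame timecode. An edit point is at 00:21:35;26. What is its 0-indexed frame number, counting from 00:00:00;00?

Complete 10-minute blocks: 2, each 17982 frames → 35964.
Remaining 1 whole minute in the current block: 1800 + 0 × 1798 = 1800 frames.
Within the current minute: 35 × 30 + 26 − 2 = 1074 (labels ;00/;01 skipped at this minute). Total = 35964 + 1800 + 1074 = 38838.

38838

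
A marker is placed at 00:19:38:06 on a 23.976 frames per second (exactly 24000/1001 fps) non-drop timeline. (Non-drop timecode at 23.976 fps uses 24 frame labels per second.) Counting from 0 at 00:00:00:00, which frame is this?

28278

Total seconds to the label: (0 × 3600 + 19 × 60 + 38) = 1178.
Frame index = 1178 × 24 + 6 = 28278.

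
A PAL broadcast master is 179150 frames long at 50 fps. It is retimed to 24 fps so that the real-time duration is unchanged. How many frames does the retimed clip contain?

85992 frames

Target frames = source frames × (target rate / source rate) = 179150 × (24)/(50) = 179150 × 12/25 = 85992.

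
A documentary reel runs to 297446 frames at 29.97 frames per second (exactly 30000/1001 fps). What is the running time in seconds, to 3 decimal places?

Running time = 297446 × 1001/30000 = 148871723/15000 s ≈ 9924.782 s.

9924.782 seconds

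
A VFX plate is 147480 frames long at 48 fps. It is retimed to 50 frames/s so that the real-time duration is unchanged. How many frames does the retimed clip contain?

153625 frames

Target frames = source frames × (target rate / source rate) = 147480 × (50)/(48) = 147480 × 25/24 = 153625.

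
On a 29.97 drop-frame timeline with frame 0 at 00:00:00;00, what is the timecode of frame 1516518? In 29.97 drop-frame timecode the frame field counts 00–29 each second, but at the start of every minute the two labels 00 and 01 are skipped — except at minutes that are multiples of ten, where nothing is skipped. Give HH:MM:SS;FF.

Each 10-minute DF block holds 10 × 60 × 30 − 9 × 2 = 17982 frames. 1516518 ÷ 17982 → 84 full blocks, remainder 6030.
Within the partial block the first minute is 1800 frames and each further minute 1798, so 3 further minute boundaries passed. Total skipped labels = 18 × 84 + 2 × 3 = 1518.
Non-drop label index = 1516518 + 1518 = 1518036; at 30 labels/s that is 14:03:21:06, i.e. DF 14:03:21;06.

14:03:21;06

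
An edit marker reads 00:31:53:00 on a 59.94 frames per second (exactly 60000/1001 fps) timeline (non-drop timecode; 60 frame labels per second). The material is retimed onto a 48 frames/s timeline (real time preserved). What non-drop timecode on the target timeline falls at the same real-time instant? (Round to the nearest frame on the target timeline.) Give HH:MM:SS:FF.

00:31:54:44

Source frame index: (0×3600 + 31×60 + 53) × 60 + 0 = 114780.
Real time: 114780 / (60000/1001) = 1914913/1000 s.
Target frame: (1914913/1000) × (48) = 11489478/125 ≈ 91915.824 → 91916.
At 48 labels/s: frame 91916 → 00:31:54:44.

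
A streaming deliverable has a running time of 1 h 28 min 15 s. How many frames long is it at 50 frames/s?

1 h 28 min 15 s = 5295 s.
Frames = 5295 × 50 = 264750.

264750 frames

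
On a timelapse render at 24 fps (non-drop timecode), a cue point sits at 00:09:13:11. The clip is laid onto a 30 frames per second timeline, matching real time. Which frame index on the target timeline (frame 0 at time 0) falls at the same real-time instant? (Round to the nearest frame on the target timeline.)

frame 16604

Source frame index: (0×3600 + 9×60 + 13) × 24 + 11 = 13283.
Real time: 13283 / (24) = 13283/24 s.
Target frame: (13283/24) × (30) = 66415/4 ≈ 16603.750 → 16604.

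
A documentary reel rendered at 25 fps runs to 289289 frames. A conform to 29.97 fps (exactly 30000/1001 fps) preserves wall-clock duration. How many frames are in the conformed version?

Target frames = source frames × (target rate / source rate) = 289289 × (30000/1001)/(25) = 289289 × 1200/1001 = 346800.

346800 frames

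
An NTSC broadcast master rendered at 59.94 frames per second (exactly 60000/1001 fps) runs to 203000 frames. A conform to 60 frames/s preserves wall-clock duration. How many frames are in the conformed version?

Target frames = source frames × (target rate / source rate) = 203000 × (60)/(60000/1001) = 203000 × 1001/1000 = 203203.

203203 frames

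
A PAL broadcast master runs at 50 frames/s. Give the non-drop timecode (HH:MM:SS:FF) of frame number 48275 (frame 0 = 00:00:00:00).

48275 ÷ 50 = 965 full seconds, remainder 25 frames.
965 s = 0 h 16 min 5 s.
Timecode: 00:16:05:25.

00:16:05:25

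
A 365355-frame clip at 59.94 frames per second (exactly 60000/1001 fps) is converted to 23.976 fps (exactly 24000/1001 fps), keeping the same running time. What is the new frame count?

Target frames = source frames × (target rate / source rate) = 365355 × (24000/1001)/(60000/1001) = 365355 × 2/5 = 146142.

146142 frames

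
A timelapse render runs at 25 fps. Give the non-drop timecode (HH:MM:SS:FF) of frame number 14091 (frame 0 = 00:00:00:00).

00:09:23:16

14091 ÷ 25 = 563 full seconds, remainder 16 frames.
563 s = 0 h 9 min 23 s.
Timecode: 00:09:23:16.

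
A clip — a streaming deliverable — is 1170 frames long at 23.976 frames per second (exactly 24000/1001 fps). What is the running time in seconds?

Running time = 1170 / (24000/1001) = 48.79875 s.

48.79875 seconds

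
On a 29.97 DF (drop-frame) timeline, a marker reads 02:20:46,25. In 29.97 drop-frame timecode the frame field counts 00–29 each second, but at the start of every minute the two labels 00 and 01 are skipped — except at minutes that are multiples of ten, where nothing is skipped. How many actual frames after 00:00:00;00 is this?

Complete 10-minute blocks: 14, each 17982 frames → 251748.
Remaining 0 whole minutes in the current block: 0 frames.
Within the current minute: 46 × 30 + 25 = 1405. Total = 251748 + 0 + 1405 = 253153.

253153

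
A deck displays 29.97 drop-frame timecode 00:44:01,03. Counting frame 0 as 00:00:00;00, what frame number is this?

As if non-drop at 30 labels/s: (0 × 3600 + 44 × 60 + 1) × 30 + 3 = 79233.
Minute boundaries passed: 44; those not divisible by 10: 44 − 4 = 40; dropped labels = 2 × 40 = 80.
Actual frame index = 79233 − 80 = 79153.

79153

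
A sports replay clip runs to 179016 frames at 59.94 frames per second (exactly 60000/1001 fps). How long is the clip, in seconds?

2986.5836 seconds

Running time = 179016 / (60000/1001) = 2986.5836 s.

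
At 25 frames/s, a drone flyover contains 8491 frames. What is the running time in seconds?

Running time = 8491 / (25) = 339.64 s.

339.64 seconds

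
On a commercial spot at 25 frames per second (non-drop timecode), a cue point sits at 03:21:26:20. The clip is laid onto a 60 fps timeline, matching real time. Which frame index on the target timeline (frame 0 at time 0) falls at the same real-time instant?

Source frame index: (3×3600 + 21×60 + 26) × 25 + 20 = 302170.
Real time: 302170 / (25) = 60434/5 s.
Target frame: (60434/5) × (60) = 725208.

frame 725208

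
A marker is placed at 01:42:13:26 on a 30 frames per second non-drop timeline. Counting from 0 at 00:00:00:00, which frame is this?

Total seconds to the label: (1 × 3600 + 42 × 60 + 13) = 6133.
Frame index = 6133 × 30 + 26 = 184016.

frame 184016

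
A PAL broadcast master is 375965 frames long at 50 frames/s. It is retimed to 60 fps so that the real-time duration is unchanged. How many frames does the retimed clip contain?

451158 frames

Target frames = source frames × (target rate / source rate) = 375965 × (60)/(50) = 375965 × 6/5 = 451158.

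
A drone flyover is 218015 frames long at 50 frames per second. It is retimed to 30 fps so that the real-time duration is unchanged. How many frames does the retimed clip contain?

Target frames = source frames × (target rate / source rate) = 218015 × (30)/(50) = 218015 × 3/5 = 130809.

130809 frames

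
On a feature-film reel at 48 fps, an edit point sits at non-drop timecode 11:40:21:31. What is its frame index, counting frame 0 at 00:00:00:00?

Total seconds to the label: (11 × 3600 + 40 × 60 + 21) = 42021.
Frame index = 42021 × 48 + 31 = 2017039.

frame 2017039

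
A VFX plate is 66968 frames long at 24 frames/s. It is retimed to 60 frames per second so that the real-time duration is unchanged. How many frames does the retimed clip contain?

Target frames = source frames × (target rate / source rate) = 66968 × (60)/(24) = 66968 × 5/2 = 167420.

167420 frames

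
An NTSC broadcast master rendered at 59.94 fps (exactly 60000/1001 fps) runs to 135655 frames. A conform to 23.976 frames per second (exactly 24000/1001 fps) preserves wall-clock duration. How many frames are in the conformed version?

54262 frames

Frames at target rate = 135655 × (24000/1001) / (60000/1001) = 54262.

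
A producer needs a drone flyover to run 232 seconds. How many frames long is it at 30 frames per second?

6960 frames

Frames = 232 × 30 = 6960.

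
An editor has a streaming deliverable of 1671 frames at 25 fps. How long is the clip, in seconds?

66.84 seconds

Running time = 1671 / (25) = 66.84 s.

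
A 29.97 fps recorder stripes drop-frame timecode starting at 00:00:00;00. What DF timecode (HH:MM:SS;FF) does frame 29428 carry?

Ten DF minutes hold 17982 frames, so frame 29428 lies in block 1 (frames 17982–35963) with 11446 frames into that block.
The block's first minute is 1800 frames and the rest 1798 each; 11446 frames reaches minute 6, so 1 × 18 + 6 × 2 = 30 labels have been skipped so far.
Adding those back, label number 29428 + 30 = 29458 at 30 labels/s is 981 s + 28 f = 0 h 16 min 21 s frame 28, i.e. 00:16:21;28.

00:16:21;28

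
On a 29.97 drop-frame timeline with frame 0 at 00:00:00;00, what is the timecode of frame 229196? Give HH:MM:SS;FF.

02:07:27;16

Each 10-minute DF block holds 10 × 60 × 30 − 9 × 2 = 17982 frames. 229196 ÷ 17982 → 12 full blocks, remainder 13412.
Within the partial block the first minute is 1800 frames and each further minute 1798, so 7 further minute boundaries passed. Total skipped labels = 18 × 12 + 2 × 7 = 230.
Non-drop label index = 229196 + 230 = 229426; at 30 labels/s that is 02:07:27:16, i.e. DF 02:07:27;16.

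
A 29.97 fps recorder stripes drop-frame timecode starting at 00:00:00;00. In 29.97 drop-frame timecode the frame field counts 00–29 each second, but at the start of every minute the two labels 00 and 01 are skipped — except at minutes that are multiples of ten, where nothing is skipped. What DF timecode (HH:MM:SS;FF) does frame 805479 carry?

Ten DF minutes hold 17982 frames, so frame 805479 lies in block 44 (frames 791208–809189) with 14271 frames into that block.
The block's first minute is 1800 frames and the rest 1798 each; 14271 frames reaches minute 7, so 44 × 18 + 7 × 2 = 806 labels have been skipped so far.
Adding those back, label number 805479 + 806 = 806285 at 30 labels/s is 26876 s + 5 f = 7 h 27 min 56 s frame 5, i.e. 07:27:56;05.

07:27:56;05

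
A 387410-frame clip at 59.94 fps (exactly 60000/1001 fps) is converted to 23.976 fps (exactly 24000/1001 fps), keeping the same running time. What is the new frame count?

154964 frames

Target frames = source frames × (target rate / source rate) = 387410 × (24000/1001)/(60000/1001) = 387410 × 2/5 = 154964.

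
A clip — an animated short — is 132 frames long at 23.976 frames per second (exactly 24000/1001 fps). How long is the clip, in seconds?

Running time = 132 / (24000/1001) = 5.5055 s.

5.5055 seconds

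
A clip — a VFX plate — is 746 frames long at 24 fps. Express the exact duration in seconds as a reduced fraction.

373/12 seconds

Running time = 746 ÷ (24) = 746 × 1/24 = 373/12 s.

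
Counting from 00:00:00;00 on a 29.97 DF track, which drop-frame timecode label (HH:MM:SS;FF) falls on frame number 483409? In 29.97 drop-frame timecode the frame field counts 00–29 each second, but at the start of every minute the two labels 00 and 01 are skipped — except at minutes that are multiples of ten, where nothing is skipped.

04:28:49;23

Ten DF minutes hold 17982 frames, so frame 483409 lies in block 26 (frames 467532–485513) with 15877 frames into that block.
The block's first minute is 1800 frames and the rest 1798 each; 15877 frames reaches minute 8, so 26 × 18 + 8 × 2 = 484 labels have been skipped so far.
Adding those back, label number 483409 + 484 = 483893 at 30 labels/s is 16129 s + 23 f = 4 h 28 min 49 s frame 23, i.e. 04:28:49;23.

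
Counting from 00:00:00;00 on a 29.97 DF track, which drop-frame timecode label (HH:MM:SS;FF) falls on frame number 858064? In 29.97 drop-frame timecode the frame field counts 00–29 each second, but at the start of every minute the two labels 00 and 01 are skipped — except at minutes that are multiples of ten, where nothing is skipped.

Each 10-minute DF block holds 10 × 60 × 30 − 9 × 2 = 17982 frames. 858064 ÷ 17982 → 47 full blocks, remainder 12910.
Within the partial block the first minute is 1800 frames and each further minute 1798, so 7 further minute boundaries passed. Total skipped labels = 18 × 47 + 2 × 7 = 860.
Non-drop label index = 858064 + 860 = 858924; at 30 labels/s that is 07:57:10:24, i.e. DF 07:57:10;24.

07:57:10;24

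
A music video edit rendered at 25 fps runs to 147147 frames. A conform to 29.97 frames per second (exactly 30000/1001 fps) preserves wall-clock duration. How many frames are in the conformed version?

176400 frames

Target frames = source frames × (target rate / source rate) = 147147 × (30000/1001)/(25) = 147147 × 1200/1001 = 176400.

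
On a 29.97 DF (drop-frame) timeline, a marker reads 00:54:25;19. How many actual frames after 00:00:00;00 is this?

97871

Complete 10-minute blocks: 5, each 17982 frames → 89910.
Remaining 4 whole minutes in the current block: 1800 + 3 × 1798 = 7194 frames.
Within the current minute: 25 × 30 + 19 − 2 = 767 (labels ;00/;01 skipped at this minute). Total = 89910 + 7194 + 767 = 97871.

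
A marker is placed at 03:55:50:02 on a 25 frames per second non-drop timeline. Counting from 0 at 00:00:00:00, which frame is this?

Total seconds to the label: (3 × 3600 + 55 × 60 + 50) = 14150.
Frame index = 14150 × 25 + 2 = 353752.

353752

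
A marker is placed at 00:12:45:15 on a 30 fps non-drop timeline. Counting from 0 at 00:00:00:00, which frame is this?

Total seconds to the label: (0 × 3600 + 12 × 60 + 45) = 765.
Frame index = 765 × 30 + 15 = 22965.

frame 22965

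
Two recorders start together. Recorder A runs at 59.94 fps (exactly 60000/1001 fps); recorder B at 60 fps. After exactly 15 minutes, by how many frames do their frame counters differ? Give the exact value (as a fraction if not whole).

54000/1001 frames

15 min = 900 s.
A emits 60000/1001 × 900 = 54000000/1001 frames; B emits 60 × 900 = 54000.
Difference = 54000/1001 frames (≈ 53.9461); B is ahead of A.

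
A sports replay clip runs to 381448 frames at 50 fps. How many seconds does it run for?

7628.96 seconds

Running time = 381448 / (50) = 7628.96 s.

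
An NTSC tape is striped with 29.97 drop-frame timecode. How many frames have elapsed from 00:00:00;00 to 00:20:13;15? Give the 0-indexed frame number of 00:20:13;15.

Complete 10-minute blocks: 2, each 17982 frames → 35964.
Remaining 0 whole minutes in the current block: 0 frames.
Within the current minute: 13 × 30 + 15 = 405. Total = 35964 + 0 + 405 = 36369.

36369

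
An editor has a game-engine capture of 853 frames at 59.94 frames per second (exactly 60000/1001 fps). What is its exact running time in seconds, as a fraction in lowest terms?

853853/60000 seconds

Running time = 853 ÷ (60000/1001) = 853 × 1001/60000 = 853853/60000 s.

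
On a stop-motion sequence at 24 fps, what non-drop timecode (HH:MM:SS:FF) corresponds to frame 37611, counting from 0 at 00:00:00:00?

00:26:07:03

37611 ÷ 24 = 1567 full seconds, remainder 3 frames.
1567 s = 0 h 26 min 7 s.
Timecode: 00:26:07:03.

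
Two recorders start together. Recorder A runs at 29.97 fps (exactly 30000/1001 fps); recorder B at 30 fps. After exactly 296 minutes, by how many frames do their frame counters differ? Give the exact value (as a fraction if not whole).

532800/1001 frames

296 min = 17760 s.
A emits 30000/1001 × 17760 = 532800000/1001 frames; B emits 30 × 17760 = 532800.
Difference = 532800/1001 frames (≈ 532.2677); B is ahead of A.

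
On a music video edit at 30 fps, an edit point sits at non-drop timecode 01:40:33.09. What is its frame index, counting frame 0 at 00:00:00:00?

frame 180999

Total seconds to the label: (1 × 3600 + 40 × 60 + 33) = 6033.
Frame index = 6033 × 30 + 9 = 180999.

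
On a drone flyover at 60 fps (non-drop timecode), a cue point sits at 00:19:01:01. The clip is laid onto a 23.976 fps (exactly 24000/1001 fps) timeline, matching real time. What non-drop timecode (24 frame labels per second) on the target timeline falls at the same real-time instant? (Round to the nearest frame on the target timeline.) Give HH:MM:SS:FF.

00:18:59:21

Source frame index: (0×3600 + 19×60 + 1) × 60 + 1 = 68461.
Real time: 68461 / (60) = 68461/60 s.
Target frame: (68461/60) × (24000/1001) = 27384400/1001 ≈ 27357.043 → 27357.
At 24 labels/s: frame 27357 → 00:18:59:21.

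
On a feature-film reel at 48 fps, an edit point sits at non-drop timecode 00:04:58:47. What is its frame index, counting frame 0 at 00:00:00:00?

Total seconds to the label: (0 × 3600 + 4 × 60 + 58) = 298.
Frame index = 298 × 48 + 47 = 14351.

frame 14351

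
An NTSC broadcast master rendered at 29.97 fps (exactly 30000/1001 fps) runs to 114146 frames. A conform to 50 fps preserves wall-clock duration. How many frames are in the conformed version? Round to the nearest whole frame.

Frames at target rate = 114146 × (50) / (30000/1001) = 57130073/300 ≈ 190433.577.
Nearest whole frame: 190434.

190434 frames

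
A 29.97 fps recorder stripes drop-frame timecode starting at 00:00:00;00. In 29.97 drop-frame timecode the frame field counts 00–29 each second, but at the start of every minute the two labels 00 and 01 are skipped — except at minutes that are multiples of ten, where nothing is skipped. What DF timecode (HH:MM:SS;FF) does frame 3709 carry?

Ten DF minutes hold 17982 frames, so frame 3709 lies in block 0 (frames 0–17981) with 3709 frames into that block.
The block's first minute is 1800 frames and the rest 1798 each; 3709 frames reaches minute 2, so 0 × 18 + 2 × 2 = 4 labels have been skipped so far.
Adding those back, label number 3709 + 4 = 3713 at 30 labels/s is 123 s + 23 f = 0 h 2 min 3 s frame 23, i.e. 00:02:03;23.

00:02:03;23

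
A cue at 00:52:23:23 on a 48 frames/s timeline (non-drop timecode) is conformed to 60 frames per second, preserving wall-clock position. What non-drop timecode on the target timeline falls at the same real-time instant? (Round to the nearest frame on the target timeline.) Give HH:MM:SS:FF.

Source frame index: (0×3600 + 52×60 + 23) × 48 + 23 = 150887.
Real time: 150887 / (48) = 150887/48 s.
Target frame: (150887/48) × (60) = 754435/4 ≈ 188608.750 → 188609.
At 60 labels/s: frame 188609 → 00:52:23:29.

00:52:23:29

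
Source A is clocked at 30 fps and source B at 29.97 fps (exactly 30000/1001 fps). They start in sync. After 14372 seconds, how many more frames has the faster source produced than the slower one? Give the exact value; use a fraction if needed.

431160/1001 frames

A emits 30 × 14372 = 431160 frames; B emits 30000/1001 × 14372 = 431160000/1001.
Difference = 431160/1001 frames (≈ 430.7293); B is behind A.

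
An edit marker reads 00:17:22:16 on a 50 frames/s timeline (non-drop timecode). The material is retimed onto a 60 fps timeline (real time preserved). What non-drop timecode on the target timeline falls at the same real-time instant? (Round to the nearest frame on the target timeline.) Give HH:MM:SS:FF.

00:17:22:19

Source frame index: (0×3600 + 17×60 + 22) × 50 + 16 = 52116.
Real time: 52116 / (50) = 26058/25 s.
Target frame: (26058/25) × (60) = 312696/5 ≈ 62539.200 → 62539.
At 60 labels/s: frame 62539 → 00:17:22:19.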